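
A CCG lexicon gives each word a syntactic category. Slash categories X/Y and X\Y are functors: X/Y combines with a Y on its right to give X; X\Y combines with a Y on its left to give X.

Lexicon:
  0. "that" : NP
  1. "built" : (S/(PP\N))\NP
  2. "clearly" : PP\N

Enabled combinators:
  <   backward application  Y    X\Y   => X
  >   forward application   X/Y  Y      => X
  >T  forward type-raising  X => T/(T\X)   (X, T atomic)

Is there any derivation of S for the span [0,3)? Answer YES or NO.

YES

[0,3] S   >
  [0,2] S/(PP\N)   <
    [0,1] "that" : NP
    [1,2] "built" : (S/(PP\N))\NP
  [2,3] "clearly" : PP\N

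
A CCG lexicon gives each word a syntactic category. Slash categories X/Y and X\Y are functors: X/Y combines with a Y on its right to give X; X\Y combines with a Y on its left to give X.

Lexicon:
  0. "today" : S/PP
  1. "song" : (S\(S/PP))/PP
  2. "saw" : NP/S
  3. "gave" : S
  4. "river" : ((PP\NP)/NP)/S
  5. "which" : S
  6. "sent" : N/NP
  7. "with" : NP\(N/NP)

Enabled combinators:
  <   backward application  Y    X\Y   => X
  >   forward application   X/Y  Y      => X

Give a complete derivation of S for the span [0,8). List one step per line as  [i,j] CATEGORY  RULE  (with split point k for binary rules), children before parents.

[0,8] S   <
  [0,1] "today" : S/PP
  [1,8] S\(S/PP)   >
    [1,2] "song" : (S\(S/PP))/PP
    [2,8] PP   <
      [2,4] NP   >
        [2,3] "saw" : NP/S
        [3,4] "gave" : S
      [4,8] PP\NP   >
        [4,6] (PP\NP)/NP   >
          [4,5] "river" : ((PP\NP)/NP)/S
          [5,6] "which" : S
        [6,8] NP   <
          [6,7] "sent" : N/NP
          [7,8] "with" : NP\(N/NP)

[0,1] S/PP  lex  "today"
[1,2] (S\(S/PP))/PP  lex  "song"
[2,3] NP/S  lex  "saw"
[3,4] S  lex  "gave"
[2,4] NP  >  k=3
[4,5] ((PP\NP)/NP)/S  lex  "river"
[5,6] S  lex  "which"
[4,6] (PP\NP)/NP  >  k=5
[6,7] N/NP  lex  "sent"
[7,8] NP\(N/NP)  lex  "with"
[6,8] NP  <  k=7
[4,8] PP\NP  >  k=6
[2,8] PP  <  k=4
[1,8] S\(S/PP)  >  k=2
[0,8] S  <  k=1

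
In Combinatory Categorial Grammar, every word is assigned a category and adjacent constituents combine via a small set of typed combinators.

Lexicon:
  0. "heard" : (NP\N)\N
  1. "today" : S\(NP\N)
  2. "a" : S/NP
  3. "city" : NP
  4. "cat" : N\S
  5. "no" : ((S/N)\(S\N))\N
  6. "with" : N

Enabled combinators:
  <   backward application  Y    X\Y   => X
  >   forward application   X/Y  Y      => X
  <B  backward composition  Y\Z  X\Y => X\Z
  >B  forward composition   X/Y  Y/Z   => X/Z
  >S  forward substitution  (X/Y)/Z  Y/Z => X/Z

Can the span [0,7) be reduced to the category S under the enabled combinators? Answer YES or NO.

YES

[0,7] S   >
  [0,6] S/N   <
    [0,2] S\N   <B
      [0,1] "heard" : (NP\N)\N
      [1,2] "today" : S\(NP\N)
    [2,6] (S/N)\(S\N)   <
      [2,5] N   <
        [2,4] S   >
          [2,3] "a" : S/NP
          [3,4] "city" : NP
        [4,5] "cat" : N\S
      [5,6] "no" : ((S/N)\(S\N))\N
  [6,7] "with" : N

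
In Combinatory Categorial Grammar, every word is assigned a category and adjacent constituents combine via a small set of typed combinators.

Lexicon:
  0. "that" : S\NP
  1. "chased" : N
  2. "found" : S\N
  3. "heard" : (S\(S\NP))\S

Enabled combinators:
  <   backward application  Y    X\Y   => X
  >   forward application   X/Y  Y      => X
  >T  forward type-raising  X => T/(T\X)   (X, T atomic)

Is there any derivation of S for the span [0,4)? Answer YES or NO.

YES

[0,4] S   <
  [0,1] "that" : S\NP
  [1,4] S\(S\NP)   <
    [1,3] S   >
      [1,2] S/(S\N)   >T
        [1,2] "chased" : N
      [2,3] "found" : S\N
    [3,4] "heard" : (S\(S\NP))\S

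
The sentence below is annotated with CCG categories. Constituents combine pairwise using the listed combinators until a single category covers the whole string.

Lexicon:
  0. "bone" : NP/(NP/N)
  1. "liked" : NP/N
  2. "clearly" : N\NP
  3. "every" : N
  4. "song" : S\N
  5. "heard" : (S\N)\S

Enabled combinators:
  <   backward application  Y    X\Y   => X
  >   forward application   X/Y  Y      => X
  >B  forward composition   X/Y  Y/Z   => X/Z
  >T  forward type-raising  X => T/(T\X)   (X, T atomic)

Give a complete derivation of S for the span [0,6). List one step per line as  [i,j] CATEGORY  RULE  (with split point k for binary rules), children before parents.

[0,1] NP/(NP/N)  lex  "bone"
[1,2] NP/N  lex  "liked"
[0,2] NP  >  k=1
[2,3] N\NP  lex  "clearly"
[0,3] N  <  k=2
[3,4] N  lex  "every"
[3,4] S/(S\N)  >T
[4,5] S\N  lex  "song"
[3,5] S  >  k=4
[5,6] (S\N)\S  lex  "heard"
[3,6] S\N  <  k=5
[0,6] S  <  k=3

[0,6] S   <
  [0,3] N   <
    [0,2] NP   >
      [0,1] "bone" : NP/(NP/N)
      [1,2] "liked" : NP/N
    [2,3] "clearly" : N\NP
  [3,6] S\N   <
    [3,5] S   >
      [3,4] S/(S\N)   >T
        [3,4] "every" : N
      [4,5] "song" : S\N
    [5,6] "heard" : (S\N)\S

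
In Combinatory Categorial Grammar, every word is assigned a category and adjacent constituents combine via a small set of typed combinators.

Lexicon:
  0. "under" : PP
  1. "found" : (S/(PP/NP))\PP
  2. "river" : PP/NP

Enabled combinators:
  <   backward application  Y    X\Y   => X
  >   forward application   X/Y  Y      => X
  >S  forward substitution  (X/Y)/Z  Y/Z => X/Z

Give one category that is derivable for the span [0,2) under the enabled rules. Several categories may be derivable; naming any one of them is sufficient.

S/(PP/NP)

[0,3] S   >
  [0,2] S/(PP/NP)   <
    [0,1] "under" : PP
    [1,2] "found" : (S/(PP/NP))\PP
  [2,3] "river" : PP/NP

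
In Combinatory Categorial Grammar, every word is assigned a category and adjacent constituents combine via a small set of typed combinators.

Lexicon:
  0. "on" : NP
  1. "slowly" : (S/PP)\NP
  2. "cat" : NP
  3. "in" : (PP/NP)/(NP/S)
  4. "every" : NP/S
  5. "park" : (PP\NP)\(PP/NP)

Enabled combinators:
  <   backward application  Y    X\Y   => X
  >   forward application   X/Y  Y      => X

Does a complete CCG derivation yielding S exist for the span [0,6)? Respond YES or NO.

[0,6] S   >
  [0,2] S/PP   <
    [0,1] "on" : NP
    [1,2] "slowly" : (S/PP)\NP
  [2,6] PP   <
    [2,3] "cat" : NP
    [3,6] PP\NP   <
      [3,5] PP/NP   >
        [3,4] "in" : (PP/NP)/(NP/S)
        [4,5] "every" : NP/S
      [5,6] "park" : (PP\NP)\(PP/NP)

YES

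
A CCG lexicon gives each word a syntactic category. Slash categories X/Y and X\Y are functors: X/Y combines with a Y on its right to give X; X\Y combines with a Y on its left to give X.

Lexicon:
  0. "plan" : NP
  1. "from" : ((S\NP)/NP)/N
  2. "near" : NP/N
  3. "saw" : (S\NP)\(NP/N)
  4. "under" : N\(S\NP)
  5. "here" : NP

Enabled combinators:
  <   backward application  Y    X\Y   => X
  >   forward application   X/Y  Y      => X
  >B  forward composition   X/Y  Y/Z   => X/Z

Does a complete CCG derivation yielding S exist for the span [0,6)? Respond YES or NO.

YES

[0,6] S   <
  [0,1] "plan" : NP
  [1,6] S\NP   >
    [1,5] (S\NP)/NP   >
      [1,2] "from" : ((S\NP)/NP)/N
      [2,5] N   <
        [2,4] S\NP   <
          [2,3] "near" : NP/N
          [3,4] "saw" : (S\NP)\(NP/N)
        [4,5] "under" : N\(S\NP)
    [5,6] "here" : NP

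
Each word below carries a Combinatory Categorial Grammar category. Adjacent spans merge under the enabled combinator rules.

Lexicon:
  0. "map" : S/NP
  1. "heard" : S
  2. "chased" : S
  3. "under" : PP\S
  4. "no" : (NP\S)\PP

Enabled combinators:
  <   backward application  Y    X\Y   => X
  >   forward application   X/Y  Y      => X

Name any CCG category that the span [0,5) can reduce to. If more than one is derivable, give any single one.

S

[0,5] S   >
  [0,1] "map" : S/NP
  [1,5] NP   <
    [1,2] "heard" : S
    [2,5] NP\S   <
      [2,4] PP   <
        [2,3] "chased" : S
        [3,4] "under" : PP\S
      [4,5] "no" : (NP\S)\PP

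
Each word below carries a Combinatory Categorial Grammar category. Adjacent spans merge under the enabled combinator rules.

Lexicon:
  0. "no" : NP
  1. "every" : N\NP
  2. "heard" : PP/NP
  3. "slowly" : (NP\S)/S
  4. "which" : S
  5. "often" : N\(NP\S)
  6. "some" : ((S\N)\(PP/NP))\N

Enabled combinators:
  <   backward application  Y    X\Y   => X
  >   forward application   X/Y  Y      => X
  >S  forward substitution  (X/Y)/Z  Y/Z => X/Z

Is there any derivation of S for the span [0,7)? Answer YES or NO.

YES

[0,7] S   <
  [0,2] N   <
    [0,1] "no" : NP
    [1,2] "every" : N\NP
  [2,7] S\N   <
    [2,3] "heard" : PP/NP
    [3,7] (S\N)\(PP/NP)   <
      [3,6] N   <
        [3,5] NP\S   >
          [3,4] "slowly" : (NP\S)/S
          [4,5] "which" : S
        [5,6] "often" : N\(NP\S)
      [6,7] "some" : ((S\N)\(PP/NP))\N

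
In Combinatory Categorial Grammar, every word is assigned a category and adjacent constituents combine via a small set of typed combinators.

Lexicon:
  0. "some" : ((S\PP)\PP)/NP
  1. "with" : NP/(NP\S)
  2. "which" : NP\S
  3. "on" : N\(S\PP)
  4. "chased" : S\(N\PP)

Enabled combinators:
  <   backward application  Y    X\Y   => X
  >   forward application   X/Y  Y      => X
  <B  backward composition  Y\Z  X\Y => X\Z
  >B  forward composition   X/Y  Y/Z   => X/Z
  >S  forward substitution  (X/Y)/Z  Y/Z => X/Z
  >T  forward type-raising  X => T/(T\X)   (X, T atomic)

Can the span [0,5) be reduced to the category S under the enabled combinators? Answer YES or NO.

[0,5] S   <
  [0,4] N\PP   <B
    [0,3] (S\PP)\PP   >
      [0,1] "some" : ((S\PP)\PP)/NP
      [1,3] NP   >
        [1,2] "with" : NP/(NP\S)
        [2,3] "which" : NP\S
    [3,4] "on" : N\(S\PP)
  [4,5] "chased" : S\(N\PP)

YES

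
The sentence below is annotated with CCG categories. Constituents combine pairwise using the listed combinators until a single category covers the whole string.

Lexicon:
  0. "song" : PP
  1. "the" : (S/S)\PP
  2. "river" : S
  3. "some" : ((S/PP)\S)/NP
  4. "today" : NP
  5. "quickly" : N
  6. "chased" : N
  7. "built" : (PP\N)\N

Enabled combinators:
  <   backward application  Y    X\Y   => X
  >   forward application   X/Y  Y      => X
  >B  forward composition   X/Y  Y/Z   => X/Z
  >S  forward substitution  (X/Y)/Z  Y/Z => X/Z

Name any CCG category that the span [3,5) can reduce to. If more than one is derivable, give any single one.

[0,8] S   >
  [0,5] S/PP   >B
    [0,2] S/S   <
      [0,1] "song" : PP
      [1,2] "the" : (S/S)\PP
    [2,5] S/PP   <
      [2,3] "river" : S
      [3,5] (S/PP)\S   >
        [3,4] "some" : ((S/PP)\S)/NP
        [4,5] "today" : NP
  [5,8] PP   <
    [5,6] "quickly" : N
    [6,8] PP\N   <
      [6,7] "chased" : N
      [7,8] "built" : (PP\N)\N

(S/PP)\S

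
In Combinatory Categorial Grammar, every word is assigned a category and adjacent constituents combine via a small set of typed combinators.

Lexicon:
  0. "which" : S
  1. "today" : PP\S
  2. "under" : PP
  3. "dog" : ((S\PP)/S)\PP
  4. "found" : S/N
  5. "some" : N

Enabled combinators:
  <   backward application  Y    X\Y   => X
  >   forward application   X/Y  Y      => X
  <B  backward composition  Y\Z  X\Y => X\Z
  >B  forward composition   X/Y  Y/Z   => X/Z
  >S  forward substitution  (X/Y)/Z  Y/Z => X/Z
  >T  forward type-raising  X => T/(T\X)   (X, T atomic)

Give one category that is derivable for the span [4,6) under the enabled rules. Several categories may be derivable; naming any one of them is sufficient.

S

[0,6] S   <
  [0,2] PP   >
    [0,1] PP/(PP\S)   >T
      [0,1] "which" : S
    [1,2] "today" : PP\S
  [2,6] S\PP   >
    [2,4] (S\PP)/S   <
      [2,3] "under" : PP
      [3,4] "dog" : ((S\PP)/S)\PP
    [4,6] S   >
      [4,5] "found" : S/N
      [5,6] "some" : N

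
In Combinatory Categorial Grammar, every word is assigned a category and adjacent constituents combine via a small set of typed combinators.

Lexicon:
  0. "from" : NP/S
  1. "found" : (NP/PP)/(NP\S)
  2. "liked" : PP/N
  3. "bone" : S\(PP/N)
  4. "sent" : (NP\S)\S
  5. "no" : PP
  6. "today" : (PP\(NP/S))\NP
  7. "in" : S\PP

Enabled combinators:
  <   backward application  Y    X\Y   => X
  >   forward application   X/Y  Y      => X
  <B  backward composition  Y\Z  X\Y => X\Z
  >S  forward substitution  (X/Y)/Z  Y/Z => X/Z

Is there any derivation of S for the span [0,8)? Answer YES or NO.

YES

[0,8] S   <
  [0,7] PP   <
    [0,1] "from" : NP/S
    [1,7] PP\(NP/S)   <
      [1,6] NP   >
        [1,5] NP/PP   >
          [1,2] "found" : (NP/PP)/(NP\S)
          [2,5] NP\S   <
            [2,4] S   <
              [2,3] "liked" : PP/N
              [3,4] "bone" : S\(PP/N)
            [4,5] "sent" : (NP\S)\S
        [5,6] "no" : PP
      [6,7] "today" : (PP\(NP/S))\NP
  [7,8] "in" : S\PP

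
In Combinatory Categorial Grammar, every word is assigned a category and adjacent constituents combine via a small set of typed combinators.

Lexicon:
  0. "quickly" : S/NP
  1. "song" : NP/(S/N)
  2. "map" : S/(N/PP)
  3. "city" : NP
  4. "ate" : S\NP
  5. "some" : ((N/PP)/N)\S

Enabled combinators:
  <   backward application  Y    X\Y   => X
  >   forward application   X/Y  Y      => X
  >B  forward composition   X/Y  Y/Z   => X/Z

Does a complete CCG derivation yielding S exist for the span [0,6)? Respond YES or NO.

[0,6] S   >
  [0,1] "quickly" : S/NP
  [1,6] NP   >
    [1,2] "song" : NP/(S/N)
    [2,6] S/N   >B
      [2,3] "map" : S/(N/PP)
      [3,6] (N/PP)/N   <
        [3,5] S   <
          [3,4] "city" : NP
          [4,5] "ate" : S\NP
        [5,6] "some" : ((N/PP)/N)\S

YES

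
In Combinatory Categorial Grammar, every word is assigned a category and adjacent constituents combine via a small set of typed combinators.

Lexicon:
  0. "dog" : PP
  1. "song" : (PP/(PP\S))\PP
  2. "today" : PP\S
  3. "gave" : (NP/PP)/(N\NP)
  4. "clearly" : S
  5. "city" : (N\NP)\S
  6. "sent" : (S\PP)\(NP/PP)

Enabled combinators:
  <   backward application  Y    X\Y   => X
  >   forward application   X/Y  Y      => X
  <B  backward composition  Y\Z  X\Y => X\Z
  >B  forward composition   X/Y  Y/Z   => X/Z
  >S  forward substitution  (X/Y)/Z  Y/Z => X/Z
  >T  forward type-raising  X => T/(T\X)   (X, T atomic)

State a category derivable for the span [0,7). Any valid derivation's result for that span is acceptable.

S

[0,7] S   <
  [0,3] PP   >
    [0,2] PP/(PP\S)   <
      [0,1] "dog" : PP
      [1,2] "song" : (PP/(PP\S))\PP
    [2,3] "today" : PP\S
  [3,7] S\PP   <
    [3,6] NP/PP   >
      [3,4] "gave" : (NP/PP)/(N\NP)
      [4,6] N\NP   <
        [4,5] "clearly" : S
        [5,6] "city" : (N\NP)\S
    [6,7] "sent" : (S\PP)\(NP/PP)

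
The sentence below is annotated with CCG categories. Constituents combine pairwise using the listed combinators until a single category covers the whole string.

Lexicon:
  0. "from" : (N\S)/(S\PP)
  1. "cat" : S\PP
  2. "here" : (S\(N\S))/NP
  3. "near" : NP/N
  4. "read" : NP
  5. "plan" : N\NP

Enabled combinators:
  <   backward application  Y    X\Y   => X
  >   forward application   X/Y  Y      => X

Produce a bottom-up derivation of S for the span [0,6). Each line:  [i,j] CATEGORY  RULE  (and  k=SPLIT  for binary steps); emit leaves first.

[0,6] S   <
  [0,2] N\S   >
    [0,1] "from" : (N\S)/(S\PP)
    [1,2] "cat" : S\PP
  [2,6] S\(N\S)   >
    [2,3] "here" : (S\(N\S))/NP
    [3,6] NP   >
      [3,4] "near" : NP/N
      [4,6] N   <
        [4,5] "read" : NP
        [5,6] "plan" : N\NP

[0,1] (N\S)/(S\PP)  lex  "from"
[1,2] S\PP  lex  "cat"
[0,2] N\S  >  k=1
[2,3] (S\(N\S))/NP  lex  "here"
[3,4] NP/N  lex  "near"
[4,5] NP  lex  "read"
[5,6] N\NP  lex  "plan"
[4,6] N  <  k=5
[3,6] NP  >  k=4
[2,6] S\(N\S)  >  k=3
[0,6] S  <  k=2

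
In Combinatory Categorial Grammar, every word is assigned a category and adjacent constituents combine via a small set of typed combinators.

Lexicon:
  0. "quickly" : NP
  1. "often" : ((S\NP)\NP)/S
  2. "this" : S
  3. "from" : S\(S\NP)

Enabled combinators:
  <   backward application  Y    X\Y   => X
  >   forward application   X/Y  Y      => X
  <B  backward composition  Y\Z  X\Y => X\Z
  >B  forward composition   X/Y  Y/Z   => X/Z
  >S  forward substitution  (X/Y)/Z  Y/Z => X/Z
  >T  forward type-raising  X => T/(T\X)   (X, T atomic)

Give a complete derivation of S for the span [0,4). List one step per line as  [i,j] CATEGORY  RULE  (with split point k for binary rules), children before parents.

[0,1] NP  lex  "quickly"
[1,2] ((S\NP)\NP)/S  lex  "often"
[2,3] S  lex  "this"
[1,3] (S\NP)\NP  >  k=2
[0,3] S\NP  <  k=1
[3,4] S\(S\NP)  lex  "from"
[0,4] S  <  k=3

[0,4] S   <
  [0,3] S\NP   <
    [0,1] "quickly" : NP
    [1,3] (S\NP)\NP   >
      [1,2] "often" : ((S\NP)\NP)/S
      [2,3] "this" : S
  [3,4] "from" : S\(S\NP)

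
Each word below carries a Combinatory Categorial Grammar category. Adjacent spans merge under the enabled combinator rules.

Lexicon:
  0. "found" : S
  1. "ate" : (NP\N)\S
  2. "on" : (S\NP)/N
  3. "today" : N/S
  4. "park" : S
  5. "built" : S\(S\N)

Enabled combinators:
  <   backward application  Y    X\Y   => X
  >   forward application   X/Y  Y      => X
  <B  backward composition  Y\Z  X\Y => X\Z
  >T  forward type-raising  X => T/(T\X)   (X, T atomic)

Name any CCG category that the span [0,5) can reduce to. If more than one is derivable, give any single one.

S\N

[0,6] S   <
  [0,5] S\N   <B
    [0,2] NP\N   <
      [0,1] "found" : S
      [1,2] "ate" : (NP\N)\S
    [2,5] S\NP   >
      [2,3] "on" : (S\NP)/N
      [3,5] N   >
        [3,4] "today" : N/S
        [4,5] "park" : S
  [5,6] "built" : S\(S\N)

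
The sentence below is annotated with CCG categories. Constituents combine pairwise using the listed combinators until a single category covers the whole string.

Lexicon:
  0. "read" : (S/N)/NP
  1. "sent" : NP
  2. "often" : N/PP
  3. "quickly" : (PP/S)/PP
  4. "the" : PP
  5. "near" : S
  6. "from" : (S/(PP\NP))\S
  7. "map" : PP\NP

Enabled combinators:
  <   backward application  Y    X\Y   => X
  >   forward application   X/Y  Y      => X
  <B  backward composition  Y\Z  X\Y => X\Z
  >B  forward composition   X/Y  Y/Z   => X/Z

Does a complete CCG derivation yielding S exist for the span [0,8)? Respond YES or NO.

YES

[0,8] S   >
  [0,7] S/(PP\NP)   <
    [0,6] S   >
      [0,2] S/N   >
        [0,1] "read" : (S/N)/NP
        [1,2] "sent" : NP
      [2,6] N   >
        [2,5] N/S   >B
          [2,3] "often" : N/PP
          [3,5] PP/S   >
            [3,4] "quickly" : (PP/S)/PP
            [4,5] "the" : PP
        [5,6] "near" : S
    [6,7] "from" : (S/(PP\NP))\S
  [7,8] "map" : PP\NP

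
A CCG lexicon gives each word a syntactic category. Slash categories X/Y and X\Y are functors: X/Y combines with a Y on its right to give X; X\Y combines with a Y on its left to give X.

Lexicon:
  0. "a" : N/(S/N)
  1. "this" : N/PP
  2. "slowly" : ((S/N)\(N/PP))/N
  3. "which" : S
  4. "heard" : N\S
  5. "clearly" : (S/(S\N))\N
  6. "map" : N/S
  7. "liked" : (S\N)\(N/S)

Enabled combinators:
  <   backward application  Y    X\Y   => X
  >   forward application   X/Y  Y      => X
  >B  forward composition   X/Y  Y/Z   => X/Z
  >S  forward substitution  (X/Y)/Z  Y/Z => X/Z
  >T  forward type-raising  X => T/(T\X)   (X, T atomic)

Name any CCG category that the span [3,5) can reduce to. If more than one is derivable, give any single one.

[0,8] S   >
  [0,6] S/(S\N)   <
    [0,5] N   >
      [0,1] "a" : N/(S/N)
      [1,5] S/N   <
        [1,2] "this" : N/PP
        [2,5] (S/N)\(N/PP)   >
          [2,3] "slowly" : ((S/N)\(N/PP))/N
          [3,5] N   >
            [3,4] N/(N\S)   >T
              [3,4] "which" : S
            [4,5] "heard" : N\S
    [5,6] "clearly" : (S/(S\N))\N
  [6,8] S\N   <
    [6,7] "map" : N/S
    [7,8] "liked" : (S\N)\(N/S)

N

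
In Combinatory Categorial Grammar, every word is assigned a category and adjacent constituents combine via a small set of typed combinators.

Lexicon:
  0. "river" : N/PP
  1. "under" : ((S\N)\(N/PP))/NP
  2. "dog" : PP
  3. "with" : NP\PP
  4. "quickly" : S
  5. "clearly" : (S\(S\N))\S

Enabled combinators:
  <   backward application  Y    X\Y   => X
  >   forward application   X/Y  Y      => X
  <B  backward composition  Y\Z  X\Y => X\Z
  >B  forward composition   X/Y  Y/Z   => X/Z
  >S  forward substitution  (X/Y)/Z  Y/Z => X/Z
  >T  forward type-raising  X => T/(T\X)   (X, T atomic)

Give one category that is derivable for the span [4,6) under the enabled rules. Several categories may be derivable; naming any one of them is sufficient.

[0,6] S   <
  [0,4] S\N   <
    [0,1] "river" : N/PP
    [1,4] (S\N)\(N/PP)   >
      [1,2] "under" : ((S\N)\(N/PP))/NP
      [2,4] NP   >
        [2,3] NP/(NP\PP)   >T
          [2,3] "dog" : PP
        [3,4] "with" : NP\PP
  [4,6] S\(S\N)   <
    [4,5] "quickly" : S
    [5,6] "clearly" : (S\(S\N))\S

S\(S\N)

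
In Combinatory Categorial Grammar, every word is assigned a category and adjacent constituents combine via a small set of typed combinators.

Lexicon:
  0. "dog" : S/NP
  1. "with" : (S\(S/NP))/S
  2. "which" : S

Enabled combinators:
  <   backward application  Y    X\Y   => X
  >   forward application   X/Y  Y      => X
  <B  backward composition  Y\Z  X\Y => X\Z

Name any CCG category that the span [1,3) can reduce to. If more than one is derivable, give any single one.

[0,3] S   <
  [0,1] "dog" : S/NP
  [1,3] S\(S/NP)   >
    [1,2] "with" : (S\(S/NP))/S
    [2,3] "which" : S

S\(S/NP)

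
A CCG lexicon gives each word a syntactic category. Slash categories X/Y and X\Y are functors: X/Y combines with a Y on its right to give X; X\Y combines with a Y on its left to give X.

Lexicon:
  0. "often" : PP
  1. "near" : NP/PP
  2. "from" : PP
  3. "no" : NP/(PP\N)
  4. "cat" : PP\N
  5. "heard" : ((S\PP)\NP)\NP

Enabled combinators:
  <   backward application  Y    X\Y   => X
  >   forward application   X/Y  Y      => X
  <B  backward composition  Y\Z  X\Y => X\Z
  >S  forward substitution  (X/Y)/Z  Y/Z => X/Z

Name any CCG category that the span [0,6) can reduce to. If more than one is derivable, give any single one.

S

[0,6] S   <
  [0,1] "often" : PP
  [1,6] S\PP   <
    [1,3] NP   >
      [1,2] "near" : NP/PP
      [2,3] "from" : PP
    [3,6] (S\PP)\NP   <
      [3,5] NP   >
        [3,4] "no" : NP/(PP\N)
        [4,5] "cat" : PP\N
      [5,6] "heard" : ((S\PP)\NP)\NP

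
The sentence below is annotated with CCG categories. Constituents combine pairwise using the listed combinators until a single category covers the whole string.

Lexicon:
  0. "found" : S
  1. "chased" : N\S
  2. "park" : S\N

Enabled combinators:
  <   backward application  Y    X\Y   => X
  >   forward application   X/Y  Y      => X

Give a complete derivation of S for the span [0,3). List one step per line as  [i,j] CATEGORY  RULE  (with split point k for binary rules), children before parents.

[0,3] S   <
  [0,2] N   <
    [0,1] "found" : S
    [1,2] "chased" : N\S
  [2,3] "park" : S\N

[0,1] S  lex  "found"
[1,2] N\S  lex  "chased"
[0,2] N  <  k=1
[2,3] S\N  lex  "park"
[0,3] S  <  k=2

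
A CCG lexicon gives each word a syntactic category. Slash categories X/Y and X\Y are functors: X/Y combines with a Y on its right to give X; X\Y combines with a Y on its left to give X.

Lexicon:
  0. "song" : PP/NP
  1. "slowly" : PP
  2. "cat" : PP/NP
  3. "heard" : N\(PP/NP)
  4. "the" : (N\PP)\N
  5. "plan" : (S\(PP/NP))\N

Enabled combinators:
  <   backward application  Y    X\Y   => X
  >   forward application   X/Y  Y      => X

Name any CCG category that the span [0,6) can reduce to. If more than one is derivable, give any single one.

S

[0,6] S   <
  [0,1] "song" : PP/NP
  [1,6] S\(PP/NP)   <
    [1,5] N   <
      [1,2] "slowly" : PP
      [2,5] N\PP   <
        [2,4] N   <
          [2,3] "cat" : PP/NP
          [3,4] "heard" : N\(PP/NP)
        [4,5] "the" : (N\PP)\N
    [5,6] "plan" : (S\(PP/NP))\N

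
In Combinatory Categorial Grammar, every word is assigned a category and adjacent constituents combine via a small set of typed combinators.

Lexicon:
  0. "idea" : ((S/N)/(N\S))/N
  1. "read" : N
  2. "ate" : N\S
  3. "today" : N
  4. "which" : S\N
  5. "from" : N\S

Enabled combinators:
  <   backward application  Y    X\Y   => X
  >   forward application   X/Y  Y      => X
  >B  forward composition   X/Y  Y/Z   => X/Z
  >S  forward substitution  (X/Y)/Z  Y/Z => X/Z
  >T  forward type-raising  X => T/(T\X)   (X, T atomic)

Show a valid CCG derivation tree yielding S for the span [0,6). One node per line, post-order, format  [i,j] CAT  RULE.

[0,6] S   >
  [0,3] S/N   >
    [0,2] (S/N)/(N\S)   >
      [0,1] "idea" : ((S/N)/(N\S))/N
      [1,2] "read" : N
    [2,3] "ate" : N\S
  [3,6] N   <
    [3,5] S   <
      [3,4] "today" : N
      [4,5] "which" : S\N
    [5,6] "from" : N\S

[0,1] ((S/N)/(N\S))/N  lex  "idea"
[1,2] N  lex  "read"
[0,2] (S/N)/(N\S)  >  k=1
[2,3] N\S  lex  "ate"
[0,3] S/N  >  k=2
[3,4] N  lex  "today"
[4,5] S\N  lex  "which"
[3,5] S  <  k=4
[5,6] N\S  lex  "from"
[3,6] N  <  k=5
[0,6] S  >  k=3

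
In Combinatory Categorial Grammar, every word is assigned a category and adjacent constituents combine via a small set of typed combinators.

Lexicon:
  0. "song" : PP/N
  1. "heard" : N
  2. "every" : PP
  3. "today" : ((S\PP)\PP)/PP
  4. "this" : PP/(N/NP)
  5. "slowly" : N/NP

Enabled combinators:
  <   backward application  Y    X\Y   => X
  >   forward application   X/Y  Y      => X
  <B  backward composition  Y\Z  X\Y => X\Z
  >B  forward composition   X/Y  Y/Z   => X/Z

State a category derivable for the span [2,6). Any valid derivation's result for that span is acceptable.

S\PP

[0,6] S   <
  [0,2] PP   >
    [0,1] "song" : PP/N
    [1,2] "heard" : N
  [2,6] S\PP   <
    [2,3] "every" : PP
    [3,6] (S\PP)\PP   >
      [3,4] "today" : ((S\PP)\PP)/PP
      [4,6] PP   >
        [4,5] "this" : PP/(N/NP)
        [5,6] "slowly" : N/NP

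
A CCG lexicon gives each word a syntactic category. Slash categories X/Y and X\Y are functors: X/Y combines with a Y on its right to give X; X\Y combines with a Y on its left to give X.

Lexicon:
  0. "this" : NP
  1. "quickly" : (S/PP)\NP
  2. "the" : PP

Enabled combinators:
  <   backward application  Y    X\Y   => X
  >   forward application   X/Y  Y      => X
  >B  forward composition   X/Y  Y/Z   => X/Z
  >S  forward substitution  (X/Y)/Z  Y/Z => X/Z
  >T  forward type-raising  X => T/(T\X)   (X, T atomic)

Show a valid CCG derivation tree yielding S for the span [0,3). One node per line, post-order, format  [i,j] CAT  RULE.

[0,3] S   >
  [0,2] S/PP   <
    [0,1] "this" : NP
    [1,2] "quickly" : (S/PP)\NP
  [2,3] "the" : PP

[0,1] NP  lex  "this"
[1,2] (S/PP)\NP  lex  "quickly"
[0,2] S/PP  <  k=1
[2,3] PP  lex  "the"
[0,3] S  >  k=2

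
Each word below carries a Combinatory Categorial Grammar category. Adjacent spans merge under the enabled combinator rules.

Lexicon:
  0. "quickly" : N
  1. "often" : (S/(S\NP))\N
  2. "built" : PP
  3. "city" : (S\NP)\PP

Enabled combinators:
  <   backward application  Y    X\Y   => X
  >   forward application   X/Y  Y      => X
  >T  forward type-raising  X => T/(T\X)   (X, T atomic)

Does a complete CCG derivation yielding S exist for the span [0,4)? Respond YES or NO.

[0,4] S   >
  [0,2] S/(S\NP)   <
    [0,1] "quickly" : N
    [1,2] "often" : (S/(S\NP))\N
  [2,4] S\NP   <
    [2,3] "built" : PP
    [3,4] "city" : (S\NP)\PP

YES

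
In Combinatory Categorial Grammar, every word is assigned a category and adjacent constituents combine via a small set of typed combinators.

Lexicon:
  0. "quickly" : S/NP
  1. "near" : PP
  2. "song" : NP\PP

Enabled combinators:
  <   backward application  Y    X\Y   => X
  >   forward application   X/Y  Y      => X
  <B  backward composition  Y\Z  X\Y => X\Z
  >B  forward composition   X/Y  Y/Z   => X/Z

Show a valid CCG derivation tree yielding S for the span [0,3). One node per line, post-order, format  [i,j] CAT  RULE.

[0,1] S/NP  lex  "quickly"
[1,2] PP  lex  "near"
[2,3] NP\PP  lex  "song"
[1,3] NP  <  k=2
[0,3] S  >  k=1

[0,3] S   >
  [0,1] "quickly" : S/NP
  [1,3] NP   <
    [1,2] "near" : PP
    [2,3] "song" : NP\PP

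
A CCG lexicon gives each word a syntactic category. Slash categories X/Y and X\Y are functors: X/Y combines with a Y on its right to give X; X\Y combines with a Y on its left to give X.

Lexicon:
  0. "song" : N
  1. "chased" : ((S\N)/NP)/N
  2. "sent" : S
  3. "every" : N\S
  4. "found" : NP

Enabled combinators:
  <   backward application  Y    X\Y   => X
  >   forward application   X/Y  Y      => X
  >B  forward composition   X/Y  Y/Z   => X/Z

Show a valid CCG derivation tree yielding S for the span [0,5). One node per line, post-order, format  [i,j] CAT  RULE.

[0,5] S   <
  [0,1] "song" : N
  [1,5] S\N   >
    [1,4] (S\N)/NP   >
      [1,2] "chased" : ((S\N)/NP)/N
      [2,4] N   <
        [2,3] "sent" : S
        [3,4] "every" : N\S
    [4,5] "found" : NP

[0,1] N  lex  "song"
[1,2] ((S\N)/NP)/N  lex  "chased"
[2,3] S  lex  "sent"
[3,4] N\S  lex  "every"
[2,4] N  <  k=3
[1,4] (S\N)/NP  >  k=2
[4,5] NP  lex  "found"
[1,5] S\N  >  k=4
[0,5] S  <  k=1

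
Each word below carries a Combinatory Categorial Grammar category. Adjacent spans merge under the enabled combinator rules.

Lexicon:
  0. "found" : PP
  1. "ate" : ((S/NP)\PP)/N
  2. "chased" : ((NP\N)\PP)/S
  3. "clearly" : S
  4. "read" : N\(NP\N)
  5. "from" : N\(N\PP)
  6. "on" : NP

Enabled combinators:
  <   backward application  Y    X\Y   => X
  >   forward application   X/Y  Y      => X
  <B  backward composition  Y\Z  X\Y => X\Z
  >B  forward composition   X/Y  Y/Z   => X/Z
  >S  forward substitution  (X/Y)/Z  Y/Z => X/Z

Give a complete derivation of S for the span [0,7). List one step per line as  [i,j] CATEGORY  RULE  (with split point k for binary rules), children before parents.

[0,1] PP  lex  "found"
[1,2] ((S/NP)\PP)/N  lex  "ate"
[2,3] ((NP\N)\PP)/S  lex  "chased"
[3,4] S  lex  "clearly"
[2,4] (NP\N)\PP  >  k=3
[4,5] N\(NP\N)  lex  "read"
[2,5] N\PP  <B  k=4
[5,6] N\(N\PP)  lex  "from"
[2,6] N  <  k=5
[1,6] (S/NP)\PP  >  k=2
[0,6] S/NP  <  k=1
[6,7] NP  lex  "on"
[0,7] S  >  k=6

[0,7] S   >
  [0,6] S/NP   <
    [0,1] "found" : PP
    [1,6] (S/NP)\PP   >
      [1,2] "ate" : ((S/NP)\PP)/N
      [2,6] N   <
        [2,5] N\PP   <B
          [2,4] (NP\N)\PP   >
            [2,3] "chased" : ((NP\N)\PP)/S
            [3,4] "clearly" : S
          [4,5] "read" : N\(NP\N)
        [5,6] "from" : N\(N\PP)
  [6,7] "on" : NP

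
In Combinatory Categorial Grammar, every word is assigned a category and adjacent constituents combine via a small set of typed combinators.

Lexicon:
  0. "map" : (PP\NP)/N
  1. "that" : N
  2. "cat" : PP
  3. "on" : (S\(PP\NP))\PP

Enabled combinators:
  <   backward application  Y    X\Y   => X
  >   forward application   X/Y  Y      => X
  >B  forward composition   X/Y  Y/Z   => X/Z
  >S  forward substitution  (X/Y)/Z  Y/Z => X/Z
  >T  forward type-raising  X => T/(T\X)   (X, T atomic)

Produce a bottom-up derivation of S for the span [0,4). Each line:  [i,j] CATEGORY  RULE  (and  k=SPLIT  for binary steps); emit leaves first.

[0,1] (PP\NP)/N  lex  "map"
[1,2] N  lex  "that"
[0,2] PP\NP  >  k=1
[2,3] PP  lex  "cat"
[3,4] (S\(PP\NP))\PP  lex  "on"
[2,4] S\(PP\NP)  <  k=3
[0,4] S  <  k=2

[0,4] S   <
  [0,2] PP\NP   >
    [0,1] "map" : (PP\NP)/N
    [1,2] "that" : N
  [2,4] S\(PP\NP)   <
    [2,3] "cat" : PP
    [3,4] "on" : (S\(PP\NP))\PP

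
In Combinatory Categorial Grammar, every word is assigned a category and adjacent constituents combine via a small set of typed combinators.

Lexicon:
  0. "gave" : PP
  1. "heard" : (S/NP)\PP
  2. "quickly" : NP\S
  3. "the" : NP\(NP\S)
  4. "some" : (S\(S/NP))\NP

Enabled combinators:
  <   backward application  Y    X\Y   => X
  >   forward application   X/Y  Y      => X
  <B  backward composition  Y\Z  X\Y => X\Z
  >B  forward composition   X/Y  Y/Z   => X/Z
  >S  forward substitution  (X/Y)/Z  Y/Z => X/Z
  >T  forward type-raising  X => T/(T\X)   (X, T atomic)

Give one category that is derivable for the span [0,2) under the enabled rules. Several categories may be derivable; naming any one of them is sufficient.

S/NP

[0,5] S   <
  [0,2] S/NP   <
    [0,1] "gave" : PP
    [1,2] "heard" : (S/NP)\PP
  [2,5] S\(S/NP)   <
    [2,4] NP   <
      [2,3] "quickly" : NP\S
      [3,4] "the" : NP\(NP\S)
    [4,5] "some" : (S\(S/NP))\NP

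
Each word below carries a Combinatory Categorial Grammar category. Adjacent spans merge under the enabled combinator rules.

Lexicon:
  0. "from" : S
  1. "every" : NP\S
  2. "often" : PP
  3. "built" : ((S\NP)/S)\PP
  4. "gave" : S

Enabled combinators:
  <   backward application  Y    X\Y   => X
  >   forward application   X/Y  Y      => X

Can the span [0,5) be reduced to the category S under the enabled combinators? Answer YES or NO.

[0,5] S   <
  [0,2] NP   <
    [0,1] "from" : S
    [1,2] "every" : NP\S
  [2,5] S\NP   >
    [2,4] (S\NP)/S   <
      [2,3] "often" : PP
      [3,4] "built" : ((S\NP)/S)\PP
    [4,5] "gave" : S

YES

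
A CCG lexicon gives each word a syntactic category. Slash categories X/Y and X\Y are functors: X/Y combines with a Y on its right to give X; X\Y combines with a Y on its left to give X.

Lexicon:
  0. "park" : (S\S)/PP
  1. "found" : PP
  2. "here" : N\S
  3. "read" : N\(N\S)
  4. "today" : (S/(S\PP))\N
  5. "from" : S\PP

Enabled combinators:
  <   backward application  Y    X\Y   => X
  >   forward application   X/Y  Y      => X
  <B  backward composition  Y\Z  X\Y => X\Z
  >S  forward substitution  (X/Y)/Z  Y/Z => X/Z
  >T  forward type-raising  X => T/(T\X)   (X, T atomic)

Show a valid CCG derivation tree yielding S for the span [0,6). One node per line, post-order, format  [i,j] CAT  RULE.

[0,1] (S\S)/PP  lex  "park"
[1,2] PP  lex  "found"
[0,2] S\S  >  k=1
[2,3] N\S  lex  "here"
[0,3] N\S  <B  k=2
[3,4] N\(N\S)  lex  "read"
[0,4] N  <  k=3
[4,5] (S/(S\PP))\N  lex  "today"
[0,5] S/(S\PP)  <  k=4
[5,6] S\PP  lex  "from"
[0,6] S  >  k=5

[0,6] S   >
  [0,5] S/(S\PP)   <
    [0,4] N   <
      [0,3] N\S   <B
        [0,2] S\S   >
          [0,1] "park" : (S\S)/PP
          [1,2] "found" : PP
        [2,3] "here" : N\S
      [3,4] "read" : N\(N\S)
    [4,5] "today" : (S/(S\PP))\N
  [5,6] "from" : S\PP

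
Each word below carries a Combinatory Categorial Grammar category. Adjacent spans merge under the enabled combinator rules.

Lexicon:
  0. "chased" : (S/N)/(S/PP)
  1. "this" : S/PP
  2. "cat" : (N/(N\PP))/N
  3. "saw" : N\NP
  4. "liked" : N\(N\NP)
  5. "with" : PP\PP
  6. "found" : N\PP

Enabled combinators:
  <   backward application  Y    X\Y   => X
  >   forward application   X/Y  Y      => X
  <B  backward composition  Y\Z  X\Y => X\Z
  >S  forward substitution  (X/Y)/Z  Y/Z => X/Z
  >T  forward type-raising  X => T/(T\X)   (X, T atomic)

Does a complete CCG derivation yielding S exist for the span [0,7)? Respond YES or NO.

YES

[0,7] S   >
  [0,2] S/N   >
    [0,1] "chased" : (S/N)/(S/PP)
    [1,2] "this" : S/PP
  [2,7] N   >
    [2,5] N/(N\PP)   >
      [2,3] "cat" : (N/(N\PP))/N
      [3,5] N   <
        [3,4] "saw" : N\NP
        [4,5] "liked" : N\(N\NP)
    [5,7] N\PP   <B
      [5,6] "with" : PP\PP
      [6,7] "found" : N\PP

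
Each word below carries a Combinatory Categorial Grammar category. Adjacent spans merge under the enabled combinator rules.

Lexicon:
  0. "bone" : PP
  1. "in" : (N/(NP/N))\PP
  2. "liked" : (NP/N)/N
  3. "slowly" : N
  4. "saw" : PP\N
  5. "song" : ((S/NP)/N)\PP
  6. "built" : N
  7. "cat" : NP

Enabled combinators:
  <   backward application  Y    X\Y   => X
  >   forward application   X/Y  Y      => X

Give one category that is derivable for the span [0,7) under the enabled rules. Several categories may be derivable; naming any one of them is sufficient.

S/NP

[0,8] S   >
  [0,7] S/NP   >
    [0,6] (S/NP)/N   <
      [0,5] PP   <
        [0,4] N   >
          [0,2] N/(NP/N)   <
            [0,1] "bone" : PP
            [1,2] "in" : (N/(NP/N))\PP
          [2,4] NP/N   >
            [2,3] "liked" : (NP/N)/N
            [3,4] "slowly" : N
        [4,5] "saw" : PP\N
      [5,6] "song" : ((S/NP)/N)\PP
    [6,7] "built" : N
  [7,8] "cat" : NP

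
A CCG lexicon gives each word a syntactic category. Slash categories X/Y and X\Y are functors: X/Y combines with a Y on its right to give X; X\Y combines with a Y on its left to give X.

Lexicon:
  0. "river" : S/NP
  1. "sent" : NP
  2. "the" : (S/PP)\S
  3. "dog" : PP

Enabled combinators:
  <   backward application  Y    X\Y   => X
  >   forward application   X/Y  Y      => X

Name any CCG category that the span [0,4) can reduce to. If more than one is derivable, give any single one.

S

[0,4] S   >
  [0,3] S/PP   <
    [0,2] S   >
      [0,1] "river" : S/NP
      [1,2] "sent" : NP
    [2,3] "the" : (S/PP)\S
  [3,4] "dog" : PP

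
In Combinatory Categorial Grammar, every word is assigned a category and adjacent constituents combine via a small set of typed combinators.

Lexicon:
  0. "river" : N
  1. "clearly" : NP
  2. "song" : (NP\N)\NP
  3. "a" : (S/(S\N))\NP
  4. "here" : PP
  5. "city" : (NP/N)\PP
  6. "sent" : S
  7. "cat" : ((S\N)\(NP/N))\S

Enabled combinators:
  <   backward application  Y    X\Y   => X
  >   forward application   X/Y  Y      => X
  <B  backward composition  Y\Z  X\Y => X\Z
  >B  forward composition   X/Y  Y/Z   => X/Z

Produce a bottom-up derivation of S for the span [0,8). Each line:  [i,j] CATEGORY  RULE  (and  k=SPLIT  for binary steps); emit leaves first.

[0,1] N  lex  "river"
[1,2] NP  lex  "clearly"
[2,3] (NP\N)\NP  lex  "song"
[1,3] NP\N  <  k=2
[0,3] NP  <  k=1
[3,4] (S/(S\N))\NP  lex  "a"
[0,4] S/(S\N)  <  k=3
[4,5] PP  lex  "here"
[5,6] (NP/N)\PP  lex  "city"
[4,6] NP/N  <  k=5
[6,7] S  lex  "sent"
[7,8] ((S\N)\(NP/N))\S  lex  "cat"
[6,8] (S\N)\(NP/N)  <  k=7
[4,8] S\N  <  k=6
[0,8] S  >  k=4

[0,8] S   >
  [0,4] S/(S\N)   <
    [0,3] NP   <
      [0,1] "river" : N
      [1,3] NP\N   <
        [1,2] "clearly" : NP
        [2,3] "song" : (NP\N)\NP
    [3,4] "a" : (S/(S\N))\NP
  [4,8] S\N   <
    [4,6] NP/N   <
      [4,5] "here" : PP
      [5,6] "city" : (NP/N)\PP
    [6,8] (S\N)\(NP/N)   <
      [6,7] "sent" : S
      [7,8] "cat" : ((S\N)\(NP/N))\S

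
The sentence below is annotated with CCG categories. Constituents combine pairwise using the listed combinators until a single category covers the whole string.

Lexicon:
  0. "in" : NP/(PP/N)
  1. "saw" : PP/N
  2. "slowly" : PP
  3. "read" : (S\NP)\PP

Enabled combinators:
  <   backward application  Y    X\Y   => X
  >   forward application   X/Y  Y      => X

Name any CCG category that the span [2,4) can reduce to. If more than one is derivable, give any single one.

S\NP

[0,4] S   <
  [0,2] NP   >
    [0,1] "in" : NP/(PP/N)
    [1,2] "saw" : PP/N
  [2,4] S\NP   <
    [2,3] "slowly" : PP
    [3,4] "read" : (S\NP)\PP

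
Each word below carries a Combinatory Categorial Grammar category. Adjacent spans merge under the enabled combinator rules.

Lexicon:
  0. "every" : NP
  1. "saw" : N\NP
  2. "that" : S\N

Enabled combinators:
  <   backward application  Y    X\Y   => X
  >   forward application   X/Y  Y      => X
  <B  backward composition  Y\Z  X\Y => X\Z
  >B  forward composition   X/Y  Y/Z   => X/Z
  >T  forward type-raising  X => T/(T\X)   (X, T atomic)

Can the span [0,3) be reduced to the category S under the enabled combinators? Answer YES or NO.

[0,3] S   <
  [0,2] N   <
    [0,1] "every" : NP
    [1,2] "saw" : N\NP
  [2,3] "that" : S\N

YES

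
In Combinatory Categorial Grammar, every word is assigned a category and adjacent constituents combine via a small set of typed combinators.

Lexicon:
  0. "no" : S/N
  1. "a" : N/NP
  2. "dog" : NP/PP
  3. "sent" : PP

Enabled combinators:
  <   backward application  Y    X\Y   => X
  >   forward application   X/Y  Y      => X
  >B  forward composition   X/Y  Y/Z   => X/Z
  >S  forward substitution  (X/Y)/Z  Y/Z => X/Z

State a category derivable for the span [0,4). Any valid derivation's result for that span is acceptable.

S

[0,4] S   >
  [0,1] "no" : S/N
  [1,4] N   >
    [1,2] "a" : N/NP
    [2,4] NP   >
      [2,3] "dog" : NP/PP
      [3,4] "sent" : PP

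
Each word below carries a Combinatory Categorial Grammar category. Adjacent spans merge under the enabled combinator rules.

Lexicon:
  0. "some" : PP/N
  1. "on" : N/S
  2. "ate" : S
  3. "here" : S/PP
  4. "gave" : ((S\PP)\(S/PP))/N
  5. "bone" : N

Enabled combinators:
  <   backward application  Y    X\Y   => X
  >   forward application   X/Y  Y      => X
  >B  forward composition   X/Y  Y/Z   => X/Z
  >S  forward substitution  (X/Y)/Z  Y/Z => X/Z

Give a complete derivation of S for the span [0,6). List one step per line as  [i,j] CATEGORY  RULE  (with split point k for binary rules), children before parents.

[0,6] S   <
  [0,3] PP   >
    [0,1] "some" : PP/N
    [1,3] N   >
      [1,2] "on" : N/S
      [2,3] "ate" : S
  [3,6] S\PP   <
    [3,4] "here" : S/PP
    [4,6] (S\PP)\(S/PP)   >
      [4,5] "gave" : ((S\PP)\(S/PP))/N
      [5,6] "bone" : N

[0,1] PP/N  lex  "some"
[1,2] N/S  lex  "on"
[2,3] S  lex  "ate"
[1,3] N  >  k=2
[0,3] PP  >  k=1
[3,4] S/PP  lex  "here"
[4,5] ((S\PP)\(S/PP))/N  lex  "gave"
[5,6] N  lex  "bone"
[4,6] (S\PP)\(S/PP)  >  k=5
[3,6] S\PP  <  k=4
[0,6] S  <  k=3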